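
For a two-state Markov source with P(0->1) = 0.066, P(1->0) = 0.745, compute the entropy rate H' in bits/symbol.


Stationary distribution: pi_0 = p10/(p01+p10) = 0.9186, pi_1 = 0.0814. Entropy rate H' = pi_0*H(p01) + pi_1*H(p10) = 0.9186*0.3508 + 0.0814*0.8191 = 0.3889

0.3889 bits/symbol


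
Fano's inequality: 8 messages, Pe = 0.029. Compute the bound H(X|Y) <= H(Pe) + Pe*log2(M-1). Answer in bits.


H(Pe) = -Pe*log2(Pe) - (1-Pe)*log2(1-Pe) = -0.029*log2(0.029) - 0.971*log2(0.971) = 0.148126 + 0.041226 = 0.1894. Pe*log2(M-1) = 0.029*log2(7) = 0.081413. Bound = H(Pe) + Pe*log2(M-1) = 0.148126 + 0.041226 + 0.081413 = 0.2708

0.2708 bits


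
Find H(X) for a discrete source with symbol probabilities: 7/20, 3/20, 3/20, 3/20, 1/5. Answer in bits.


H = -sum(p_i * log2(p_i)). Terms: -(7/20)*log2(7/20) = 0.530101; -(3/20)*log2(3/20) = 0.410545; -(3/20)*log2(3/20) = 0.410545; -(3/20)*log2(3/20) = 0.410545; -(1/5)*log2(1/5) = 0.464386. H = 0.530101 + 0.410545 + 0.410545 + 0.410545 + 0.464386 = 2.2261

2.2261 bits


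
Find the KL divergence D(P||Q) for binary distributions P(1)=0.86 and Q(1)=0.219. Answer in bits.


KL = p*log2(p/q) + (1-p)*log2((1-p)/(1-q)) = 0.86*log2(0.86/0.219) + 0.14*log2(0.14/0.781) = 1.3499

1.3499 bits


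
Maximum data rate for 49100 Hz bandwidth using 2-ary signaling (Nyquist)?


Rate = 2 * B * log2(M) = 2 * 49100 * 1.0 = 98200.0

98200.0 bps


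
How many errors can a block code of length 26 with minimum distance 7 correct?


Correction capability = floor((d-1)/2) = floor((7-1)/2) = 3

3 errors


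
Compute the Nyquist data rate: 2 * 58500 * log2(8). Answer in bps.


Rate = 2 * B * log2(M) = 2 * 58500 * 3.0 = 351000.0

351000.0 bps


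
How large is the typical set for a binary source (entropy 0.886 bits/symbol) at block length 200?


log2|A_typical| = nH = 200 * 0.886 = 177.2, so |A_typical| ~ 2^177.2 = 2.200e+53

2.200e+53


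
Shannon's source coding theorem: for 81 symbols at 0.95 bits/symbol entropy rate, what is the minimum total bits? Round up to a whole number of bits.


Minimum bits >= n * H = 81 * 0.95 = 76.95, rounded up to a whole number of bits = 77

77 bits


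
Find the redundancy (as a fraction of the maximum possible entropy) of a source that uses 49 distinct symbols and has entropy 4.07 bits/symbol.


H_max = log2(K) = log2(49) = 5.6147 bits/symbol. Redundancy = 1 - H/H_max = 1 - 4.07/5.6147 = 1 - 0.7249 = 0.2751

0.2751


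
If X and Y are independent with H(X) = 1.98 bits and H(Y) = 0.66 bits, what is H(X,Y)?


For independent variables, H(X,Y) = H(X) + H(Y) = 1.98 + 0.66 = 2.64

2.64 bits


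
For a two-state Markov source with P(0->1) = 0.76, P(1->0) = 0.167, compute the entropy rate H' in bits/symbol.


Stationary distribution: pi_0 = p10/(p01+p10) = 0.1802, pi_1 = 0.8198. Entropy rate H' = pi_0*H(p01) + pi_1*H(p10) = 0.1802*0.795 + 0.8198*0.6508 = 0.6768

0.6768 bits/symbol


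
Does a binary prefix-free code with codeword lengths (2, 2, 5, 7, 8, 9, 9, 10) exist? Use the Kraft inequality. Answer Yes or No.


Kraft sum = sum(2^(-l_i)) = 0.5479, need <= 1. Result: satisfied (a binary prefix-free code with these lengths exists)

Yes


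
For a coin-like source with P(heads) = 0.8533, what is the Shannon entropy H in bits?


H = -p*log2(p) - (1-p)*log2(1-p). -0.8533*log2(0.8533) = 0.195299; -0.1467*log2(0.1467) = 0.406221. H = 0.195299 + 0.406221 = 0.6015

0.6015 bits


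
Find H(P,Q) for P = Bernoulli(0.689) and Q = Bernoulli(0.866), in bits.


H(P,Q) = -p*log2(q) - (1-p)*log2(1-q). -0.689*log2(0.866) = 0.143010; -0.311*log2(0.134) = 0.901805. H(P,Q) = 0.143010 + 0.901805 = 1.0448

1.0448 bits


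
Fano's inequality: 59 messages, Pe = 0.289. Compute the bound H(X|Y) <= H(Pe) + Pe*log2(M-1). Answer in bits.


H(Pe) = -Pe*log2(Pe) - (1-Pe)*log2(1-Pe) = -0.289*log2(0.289) - 0.711*log2(0.711) = 0.517558 + 0.349868 = 0.8674. Pe*log2(M-1) = 0.289*log2(58) = 1.692957. Bound = H(Pe) + Pe*log2(M-1) = 0.517558 + 0.349868 + 1.692957 = 2.5604

2.5604 bits


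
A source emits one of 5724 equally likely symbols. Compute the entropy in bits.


H = log2(n) = log2(5724) = 12.4828

12.4828 bits


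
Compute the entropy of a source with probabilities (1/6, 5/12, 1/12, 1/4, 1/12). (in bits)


H = -sum(p_i * log2(p_i)). Terms: -(1/6)*log2(1/6) = 0.430827; -(5/12)*log2(5/12) = 0.526264; -(1/12)*log2(1/12) = 0.298747; -(1/4)*log2(1/4) = 0.500000; -(1/12)*log2(1/12) = 0.298747. H = 0.430827 + 0.526264 + 0.298747 + 0.500000 + 0.298747 = 2.0546

2.0546 bits


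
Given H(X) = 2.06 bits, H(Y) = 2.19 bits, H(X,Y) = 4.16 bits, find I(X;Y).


I(X;Y) = H(X) + H(Y) - H(X,Y) = 2.06 + 2.19 - 4.16 = 0.09

0.09 bits


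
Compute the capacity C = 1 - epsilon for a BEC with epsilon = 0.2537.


C = 1 - epsilon = 1 - 0.2537 = 0.7463

0.7463 bits


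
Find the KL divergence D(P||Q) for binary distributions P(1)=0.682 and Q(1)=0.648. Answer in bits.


KL = p*log2(p/q) + (1-p)*log2((1-p)/(1-q)) = 0.682*log2(0.682/0.648) + 0.318*log2(0.318/0.352) = 0.0037

0.0037 bits


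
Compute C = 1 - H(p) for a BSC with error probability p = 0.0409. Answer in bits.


H(p) = -p*log2(p) - (1-p)*log2(1-p) = -0.0409*log2(0.0409) - 0.9591*log2(0.9591) = 0.188621 + 0.057783 = 0.2464. C = 1 - H(p) = 1 - 0.2464 = 0.7536

0.7536 bits


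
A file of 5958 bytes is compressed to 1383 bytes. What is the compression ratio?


Ratio = original / compressed = 5958 / 1383 = 4.308

4.308


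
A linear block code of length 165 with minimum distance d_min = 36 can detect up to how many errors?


Detection capability = d_min - 1 = 36 - 1 = 35

35 errors


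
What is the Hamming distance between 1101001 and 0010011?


Count differing positions: ^ ^ ^ ^ . ^ . = 5 differences

5


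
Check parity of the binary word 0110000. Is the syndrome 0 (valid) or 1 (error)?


Syndrome = XOR of all bits = 0 XOR 1 XOR 1 XOR 0 XOR 0 XOR 0 XOR 0 = 0

0


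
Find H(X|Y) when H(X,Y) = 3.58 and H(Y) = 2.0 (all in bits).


H(X|Y) = H(X,Y) - H(Y) = 3.58 - 2.0 = 1.58

1.58 bits


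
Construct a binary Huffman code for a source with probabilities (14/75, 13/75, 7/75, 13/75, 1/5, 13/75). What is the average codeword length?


Huffman construction (repeatedly merge the two least-probable nodes; each merge adds 1 bit to every symbol beneath it): 7/75 + 13/75 = 4/15; 13/75 + 13/75 = 26/75; 14/75 + 1/5 = 29/75; 4/15 + 26/75 = 46/75; 29/75 + 46/75 = 1. Resulting codeword lengths (in the order the probabilities were given): (2, 3, 3, 3, 2, 3). L_avg = sum(p_i * l_i) = 14/75*2 + 13/75*3 + 7/75*3 + 13/75*3 + 1/5*2 + 13/75*3 = 196/75 = 2.6133

2.6133 bits


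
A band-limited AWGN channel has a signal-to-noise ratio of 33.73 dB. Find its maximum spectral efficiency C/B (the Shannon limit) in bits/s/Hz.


SNR_linear = 10^(33.73/10) = 2360.4782; C/B = log2(1 + SNR_linear) = log2(1 + 2360.4782) = 11.2055

11.2055 bits/s/Hz


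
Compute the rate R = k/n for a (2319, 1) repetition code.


Rate = k/n = 1/2319

1/2319


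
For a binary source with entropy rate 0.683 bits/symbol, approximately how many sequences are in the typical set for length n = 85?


log2|A_typical| = nH = 85 * 0.683 = 58.055, so |A_typical| ~ 2^58.055 = 2.994e+17

2.994e+17


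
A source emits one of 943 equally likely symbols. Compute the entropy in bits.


H = log2(n) = log2(943) = 9.8811

9.8811 bits


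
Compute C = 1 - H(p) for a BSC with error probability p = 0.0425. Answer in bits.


H(p) = -p*log2(p) - (1-p)*log2(1-p) = -0.0425*log2(0.0425) - 0.9575*log2(0.9575) = 0.193647 + 0.059993 = 0.2536. C = 1 - H(p) = 1 - 0.2536 = 0.7464

0.7464 bits


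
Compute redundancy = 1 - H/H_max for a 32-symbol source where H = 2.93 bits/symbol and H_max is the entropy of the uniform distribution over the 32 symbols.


H_max = log2(K) = log2(32) = 5.0 bits/symbol. Redundancy = 1 - H/H_max = 1 - 2.93/5.0 = 1 - 0.586 = 0.414

0.414


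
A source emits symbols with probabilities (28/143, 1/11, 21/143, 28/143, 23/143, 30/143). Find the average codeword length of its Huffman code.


Huffman construction (repeatedly merge the two least-probable nodes; each merge adds 1 bit to every symbol beneath it): 1/11 + 21/143 = 34/143; 23/143 + 28/143 = 51/143; 28/143 + 30/143 = 58/143; 34/143 + 51/143 = 85/143; 58/143 + 85/143 = 1. Resulting codeword lengths (in the order the probabilities were given): (3, 3, 3, 2, 3, 2). L_avg = sum(p_i * l_i) = 28/143*3 + 1/11*3 + 21/143*3 + 28/143*2 + 23/143*3 + 30/143*2 = 371/143 = 2.5944

2.5944 bits


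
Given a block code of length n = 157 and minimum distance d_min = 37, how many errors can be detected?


Detection capability = d_min - 1 = 37 - 1 = 36

36 errors


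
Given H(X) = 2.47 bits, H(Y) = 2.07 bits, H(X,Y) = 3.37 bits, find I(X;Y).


I(X;Y) = H(X) + H(Y) - H(X,Y) = 2.47 + 2.07 - 3.37 = 1.17

1.17 bits


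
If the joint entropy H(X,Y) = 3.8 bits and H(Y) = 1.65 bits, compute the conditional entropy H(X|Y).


H(X|Y) = H(X,Y) - H(Y) = 3.8 - 1.65 = 2.15

2.15 bits


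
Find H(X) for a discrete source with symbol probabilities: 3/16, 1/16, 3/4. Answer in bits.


H = -sum(p_i * log2(p_i)). Terms: -(3/16)*log2(3/16) = 0.452820; -(1/16)*log2(1/16) = 0.250000; -(3/4)*log2(3/4) = 0.311278. H = 0.452820 + 0.250000 + 0.311278 = 1.0141

1.0141 bits


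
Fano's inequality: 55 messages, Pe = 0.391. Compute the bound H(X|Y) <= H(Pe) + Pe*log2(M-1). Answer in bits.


H(Pe) = -Pe*log2(Pe) - (1-Pe)*log2(1-Pe) = -0.391*log2(0.391) - 0.609*log2(0.609) = 0.529711 + 0.435731 = 0.9654. Pe*log2(M-1) = 0.391*log2(54) = 2.250161. Bound = H(Pe) + Pe*log2(M-1) = 0.529711 + 0.435731 + 2.250161 = 3.2156

3.2156 bits


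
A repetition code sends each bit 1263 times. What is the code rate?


Rate = k/n = 1/1263

1/1263


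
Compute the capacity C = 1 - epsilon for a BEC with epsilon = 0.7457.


C = 1 - epsilon = 1 - 0.7457 = 0.2543

0.2543 bits


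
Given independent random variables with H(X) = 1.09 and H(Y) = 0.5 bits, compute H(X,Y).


For independent variables, H(X,Y) = H(X) + H(Y) = 1.09 + 0.5 = 1.59

1.59 bits


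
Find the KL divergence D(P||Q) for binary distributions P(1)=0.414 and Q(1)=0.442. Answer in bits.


KL = p*log2(p/q) + (1-p)*log2((1-p)/(1-q)) = 0.414*log2(0.414/0.442) + 0.586*log2(0.586/0.558) = 0.0023

0.0023 bits


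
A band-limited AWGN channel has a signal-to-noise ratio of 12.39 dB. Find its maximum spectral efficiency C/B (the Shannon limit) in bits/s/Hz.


SNR_linear = 10^(12.39/10) = 17.338; C/B = log2(1 + SNR_linear) = log2(1 + 17.338) = 4.1968

4.1968 bits/s/Hz


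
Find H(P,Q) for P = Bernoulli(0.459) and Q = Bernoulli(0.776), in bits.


H(P,Q) = -p*log2(q) - (1-p)*log2(1-q). -0.459*log2(0.776) = 0.167935; -0.541*log2(0.224) = 1.167710. H(P,Q) = 0.167935 + 1.167710 = 1.3356

1.3356 bits


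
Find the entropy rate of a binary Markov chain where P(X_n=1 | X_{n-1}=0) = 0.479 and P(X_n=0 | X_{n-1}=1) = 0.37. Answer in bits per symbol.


Stationary distribution: pi_0 = p10/(p01+p10) = 0.4358, pi_1 = 0.5642. Entropy rate H' = pi_0*H(p01) + pi_1*H(p10) = 0.4358*0.9987 + 0.5642*0.9507 = 0.9716

0.9716 bits/symbol


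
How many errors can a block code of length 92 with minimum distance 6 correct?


Correction capability = floor((d-1)/2) = floor((6-1)/2) = 2

2 errors


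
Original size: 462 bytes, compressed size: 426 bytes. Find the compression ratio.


Ratio = original / compressed = 462 / 426 = 1.0845

1.0845


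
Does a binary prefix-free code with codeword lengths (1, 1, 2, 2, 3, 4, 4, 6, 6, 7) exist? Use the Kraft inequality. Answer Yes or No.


Kraft sum = sum(2^(-l_i)) = 1.7891, need <= 1. Result: violated (a binary prefix-free code with these lengths cannot exist)

No


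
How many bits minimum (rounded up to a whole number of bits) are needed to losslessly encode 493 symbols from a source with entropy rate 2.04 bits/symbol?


Minimum bits >= n * H = 493 * 2.04 = 1005.72, rounded up to a whole number of bits = 1006

1006 bits


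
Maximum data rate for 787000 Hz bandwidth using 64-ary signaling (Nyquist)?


Rate = 2 * B * log2(M) = 2 * 787000 * 6.0 = 9444000.0

9444000.0 bps


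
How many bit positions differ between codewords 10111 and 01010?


Count differing positions: ^ ^ ^ . ^ = 4 differences

4


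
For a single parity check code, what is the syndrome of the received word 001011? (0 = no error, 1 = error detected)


Syndrome = XOR of all bits = 0 XOR 0 XOR 1 XOR 0 XOR 1 XOR 1 = 1

1


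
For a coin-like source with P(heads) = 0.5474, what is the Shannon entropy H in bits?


H = -p*log2(p) - (1-p)*log2(1-p). -0.5474*log2(0.5474) = 0.475873; -0.4526*log2(0.4526) = 0.517635. H = 0.475873 + 0.517635 = 0.9935

0.9935 bits


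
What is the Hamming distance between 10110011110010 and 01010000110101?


Count differing positions: ^ ^ ^ . . . ^ ^ . . . ^ ^ ^ = 8 differences

8


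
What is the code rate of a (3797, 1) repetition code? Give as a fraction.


Rate = k/n = 1/3797

1/3797


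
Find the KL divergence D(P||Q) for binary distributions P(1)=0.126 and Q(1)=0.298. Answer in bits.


KL = p*log2(p/q) + (1-p)*log2((1-p)/(1-q)) = 0.126*log2(0.126/0.298) + 0.874*log2(0.874/0.702) = 0.1198

0.1198 bits


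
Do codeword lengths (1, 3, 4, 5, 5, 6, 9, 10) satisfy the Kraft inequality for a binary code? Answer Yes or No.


Kraft sum = sum(2^(-l_i)) = 0.7686, need <= 1. Result: satisfied (a binary prefix-free code with these lengths exists)

Yes


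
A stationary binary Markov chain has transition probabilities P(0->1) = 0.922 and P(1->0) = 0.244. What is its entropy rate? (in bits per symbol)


Stationary distribution: pi_0 = p10/(p01+p10) = 0.2093, pi_1 = 0.7907. Entropy rate H' = pi_0*H(p01) + pi_1*H(p10) = 0.2093*0.3951 + 0.7907*0.8016 = 0.7166

0.7166 bits/symbol


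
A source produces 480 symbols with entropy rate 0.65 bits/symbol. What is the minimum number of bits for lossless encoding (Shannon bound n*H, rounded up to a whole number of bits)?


Minimum bits >= n * H = 480 * 0.65 = 312.0, rounded up to a whole number of bits = 312

312 bits


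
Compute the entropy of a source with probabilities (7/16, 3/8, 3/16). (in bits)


H = -sum(p_i * log2(p_i)). Terms: -(7/16)*log2(7/16) = 0.521782; -(3/8)*log2(3/8) = 0.530639; -(3/16)*log2(3/16) = 0.452820. H = 0.521782 + 0.530639 + 0.452820 = 1.5052

1.5052 bits


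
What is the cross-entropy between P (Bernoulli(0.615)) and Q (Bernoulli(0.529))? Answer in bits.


H(P,Q) = -p*log2(q) - (1-p)*log2(1-q). -0.615*log2(0.529) = 0.564976; -0.385*log2(0.471) = 0.418187. H(P,Q) = 0.564976 + 0.418187 = 0.9832

0.9832 bits


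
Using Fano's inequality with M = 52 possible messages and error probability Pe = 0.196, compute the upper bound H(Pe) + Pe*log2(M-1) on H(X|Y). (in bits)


H(Pe) = -Pe*log2(Pe) - (1-Pe)*log2(1-Pe) = -0.196*log2(0.196) - 0.804*log2(0.804) = 0.460811 + 0.253045 = 0.7139. Pe*log2(M-1) = 0.196*log2(51) = 1.111795. Bound = H(Pe) + Pe*log2(M-1) = 0.460811 + 0.253045 + 1.111795 = 1.8257

1.8257 bits


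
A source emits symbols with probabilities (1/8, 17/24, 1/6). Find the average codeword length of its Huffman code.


Huffman construction (repeatedly merge the two least-probable nodes; each merge adds 1 bit to every symbol beneath it): 1/8 + 1/6 = 7/24; 7/24 + 17/24 = 1. Resulting codeword lengths (in the order the probabilities were given): (2, 1, 2). L_avg = sum(p_i * l_i) = 1/8*2 + 17/24*1 + 1/6*2 = 31/24 = 1.2917

1.2917 bits


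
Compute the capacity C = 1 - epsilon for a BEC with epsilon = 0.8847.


C = 1 - epsilon = 1 - 0.8847 = 0.1153

0.1153 bits


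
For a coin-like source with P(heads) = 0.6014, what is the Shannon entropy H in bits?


H = -p*log2(p) - (1-p)*log2(1-p). -0.6014*log2(0.6014) = 0.441189; -0.3986*log2(0.3986) = 0.528937. H = 0.441189 + 0.528937 = 0.9701

0.9701 bits


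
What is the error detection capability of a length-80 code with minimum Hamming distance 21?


Detection capability = d_min - 1 = 21 - 1 = 20

20 errors


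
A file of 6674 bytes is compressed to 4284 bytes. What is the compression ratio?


Ratio = original / compressed = 6674 / 4284 = 1.5579

1.5579


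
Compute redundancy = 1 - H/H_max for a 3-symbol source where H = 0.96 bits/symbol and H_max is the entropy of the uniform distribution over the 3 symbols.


H_max = log2(K) = log2(3) = 1.585 bits/symbol. Redundancy = 1 - H/H_max = 1 - 0.96/1.585 = 1 - 0.6057 = 0.3943

0.3943


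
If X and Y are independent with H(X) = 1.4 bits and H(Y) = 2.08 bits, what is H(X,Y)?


For independent variables, H(X,Y) = H(X) + H(Y) = 1.4 + 2.08 = 3.48

3.48 bits


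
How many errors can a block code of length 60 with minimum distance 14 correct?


Correction capability = floor((d-1)/2) = floor((14-1)/2) = 6

6 errors


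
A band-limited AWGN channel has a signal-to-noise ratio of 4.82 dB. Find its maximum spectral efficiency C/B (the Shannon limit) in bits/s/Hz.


SNR_linear = 10^(4.82/10) = 3.0339; C/B = log2(1 + SNR_linear) = log2(1 + 3.0339) = 2.0122

2.0122 bits/s/Hz


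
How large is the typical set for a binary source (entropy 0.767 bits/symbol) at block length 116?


log2|A_typical| = nH = 116 * 0.767 = 88.972, so |A_typical| ~ 2^88.972 = 6.071e+26

6.071e+26


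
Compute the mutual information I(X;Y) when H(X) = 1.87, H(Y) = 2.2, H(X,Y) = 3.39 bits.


I(X;Y) = H(X) + H(Y) - H(X,Y) = 1.87 + 2.2 - 3.39 = 0.68

0.68 bits


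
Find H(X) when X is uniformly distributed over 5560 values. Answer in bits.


H = log2(n) = log2(5560) = 12.4409

12.4409 bits


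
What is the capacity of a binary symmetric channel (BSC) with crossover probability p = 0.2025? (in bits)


H(p) = -p*log2(p) - (1-p)*log2(1-p) = -0.2025*log2(0.2025) - 0.7975*log2(0.7975) = 0.466561 + 0.260339 = 0.7269. C = 1 - H(p) = 1 - 0.7269 = 0.2731

0.2731 bits


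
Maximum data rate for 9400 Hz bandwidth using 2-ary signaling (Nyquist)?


Rate = 2 * B * log2(M) = 2 * 9400 * 1.0 = 18800.0

18800.0 bps


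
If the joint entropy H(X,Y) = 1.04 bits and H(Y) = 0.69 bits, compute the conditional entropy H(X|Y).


H(X|Y) = H(X,Y) - H(Y) = 1.04 - 0.69 = 0.35

0.35 bits


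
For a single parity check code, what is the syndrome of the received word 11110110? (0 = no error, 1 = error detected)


Syndrome = XOR of all bits = 1 XOR 1 XOR 1 XOR 1 XOR 0 XOR 1 XOR 1 XOR 0 = 0

0


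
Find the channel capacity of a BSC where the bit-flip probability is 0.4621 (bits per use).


H(p) = -p*log2(p) - (1-p)*log2(1-p) = -0.4621*log2(0.4621) - 0.5379*log2(0.5379) = 0.514651 + 0.481200 = 0.9959. C = 1 - H(p) = 1 - 0.9959 = 0.0041

0.0041 bits


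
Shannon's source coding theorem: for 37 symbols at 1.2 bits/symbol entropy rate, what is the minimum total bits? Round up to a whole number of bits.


Minimum bits >= n * H = 37 * 1.2 = 44.4, rounded up to a whole number of bits = 45

45 bits


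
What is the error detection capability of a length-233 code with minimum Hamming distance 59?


Detection capability = d_min - 1 = 59 - 1 = 58

58 errors


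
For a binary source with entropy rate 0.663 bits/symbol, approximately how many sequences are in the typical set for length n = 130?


log2|A_typical| = nH = 130 * 0.663 = 86.19, so |A_typical| ~ 2^86.19 = 8.826e+25

8.826e+25


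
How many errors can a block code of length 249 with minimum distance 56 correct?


Correction capability = floor((d-1)/2) = floor((56-1)/2) = 27

27 errors


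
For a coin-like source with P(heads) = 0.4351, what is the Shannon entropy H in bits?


H = -p*log2(p) - (1-p)*log2(1-p). -0.4351*log2(0.4351) = 0.522373; -0.5649*log2(0.5649) = 0.465440. H = 0.522373 + 0.465440 = 0.9878

0.9878 bits


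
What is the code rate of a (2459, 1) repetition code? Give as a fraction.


Rate = k/n = 1/2459

1/2459


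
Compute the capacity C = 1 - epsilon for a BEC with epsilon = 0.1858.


C = 1 - epsilon = 1 - 0.1858 = 0.8142

0.8142 bits


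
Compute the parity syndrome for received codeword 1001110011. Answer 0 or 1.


Syndrome = XOR of all bits = 1 XOR 0 XOR 0 XOR 1 XOR 1 XOR 1 XOR 0 XOR 0 XOR 1 XOR 1 = 0

0


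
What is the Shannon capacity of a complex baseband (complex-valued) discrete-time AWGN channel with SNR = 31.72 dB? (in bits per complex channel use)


SNR_linear = 10^(31.72/10) = 1485.9356; C = log2(1 + SNR_linear) = log2(1 + 1485.9356) = 10.5381

10.5381 bits/channel use


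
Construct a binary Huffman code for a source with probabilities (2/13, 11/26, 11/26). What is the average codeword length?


Huffman construction (repeatedly merge the two least-probable nodes; each merge adds 1 bit to every symbol beneath it): 2/13 + 11/26 = 15/26; 11/26 + 15/26 = 1. Resulting codeword lengths (in the order the probabilities were given): (2, 2, 1). L_avg = sum(p_i * l_i) = 2/13*2 + 11/26*2 + 11/26*1 = 41/26 = 1.5769

1.5769 bits


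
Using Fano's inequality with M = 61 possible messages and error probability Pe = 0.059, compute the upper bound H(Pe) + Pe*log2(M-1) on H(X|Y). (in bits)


H(Pe) = -Pe*log2(Pe) - (1-Pe)*log2(1-Pe) = -0.059*log2(0.059) - 0.941*log2(0.941) = 0.240905 + 0.082557 = 0.3235. Pe*log2(M-1) = 0.059*log2(60) = 0.348507. Bound = H(Pe) + Pe*log2(M-1) = 0.240905 + 0.082557 + 0.348507 = 0.672

0.672 bits


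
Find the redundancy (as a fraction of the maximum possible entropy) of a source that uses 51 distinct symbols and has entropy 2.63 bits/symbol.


H_max = log2(K) = log2(51) = 5.6724 bits/symbol. Redundancy = 1 - H/H_max = 1 - 2.63/5.6724 = 1 - 0.4636 = 0.5364

0.5364


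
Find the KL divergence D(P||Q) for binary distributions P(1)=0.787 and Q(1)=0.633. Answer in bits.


KL = p*log2(p/q) + (1-p)*log2((1-p)/(1-q)) = 0.787*log2(0.787/0.633) + 0.213*log2(0.213/0.367) = 0.0801

0.0801 bits


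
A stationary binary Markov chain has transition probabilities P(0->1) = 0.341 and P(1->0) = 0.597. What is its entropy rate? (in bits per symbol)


Stationary distribution: pi_0 = p10/(p01+p10) = 0.6365, pi_1 = 0.3635. Entropy rate H' = pi_0*H(p01) + pi_1*H(p10) = 0.6365*0.9258 + 0.3635*0.9727 = 0.9428

0.9428 bits/symbol


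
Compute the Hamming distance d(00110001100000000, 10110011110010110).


Count differing positions: ^ . . . . . ^ . . ^ . . ^ . ^ ^ . = 6 differences

6


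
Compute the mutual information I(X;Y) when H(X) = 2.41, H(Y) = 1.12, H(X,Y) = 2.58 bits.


I(X;Y) = H(X) + H(Y) - H(X,Y) = 2.41 + 1.12 - 2.58 = 0.95

0.95 bits


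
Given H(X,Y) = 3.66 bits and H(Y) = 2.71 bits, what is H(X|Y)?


H(X|Y) = H(X,Y) - H(Y) = 3.66 - 2.71 = 0.95

0.95 bits


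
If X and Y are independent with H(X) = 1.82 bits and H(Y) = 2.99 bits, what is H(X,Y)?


For independent variables, H(X,Y) = H(X) + H(Y) = 1.82 + 2.99 = 4.81

4.81 bits


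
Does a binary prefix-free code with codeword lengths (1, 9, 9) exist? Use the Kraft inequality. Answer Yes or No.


Kraft sum = sum(2^(-l_i)) = 0.5039, need <= 1. Result: satisfied (a binary prefix-free code with these lengths exists)

Yes


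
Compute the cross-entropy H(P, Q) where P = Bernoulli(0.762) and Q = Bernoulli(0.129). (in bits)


H(P,Q) = -p*log2(q) - (1-p)*log2(1-q). -0.762*log2(0.129) = 2.251372; -0.238*log2(0.871) = 0.047423. H(P,Q) = 2.251372 + 0.047423 = 2.2988

2.2988 bits


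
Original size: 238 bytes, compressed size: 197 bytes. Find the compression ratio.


Ratio = original / compressed = 238 / 197 = 1.2081

1.2081


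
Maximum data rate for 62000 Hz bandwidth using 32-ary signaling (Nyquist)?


Rate = 2 * B * log2(M) = 2 * 62000 * 5.0 = 620000.0

620000.0 bps


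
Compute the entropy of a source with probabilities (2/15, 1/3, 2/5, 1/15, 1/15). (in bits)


H = -sum(p_i * log2(p_i)). Terms: -(2/15)*log2(2/15) = 0.387585; -(1/3)*log2(1/3) = 0.528321; -(2/5)*log2(2/5) = 0.528771; -(1/15)*log2(1/15) = 0.260459; -(1/15)*log2(1/15) = 0.260459. H = 0.387585 + 0.528321 + 0.528771 + 0.260459 + 0.260459 = 1.9656

1.9656 bits


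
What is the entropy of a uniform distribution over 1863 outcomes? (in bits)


H = log2(n) = log2(1863) = 10.8634

10.8634 bits


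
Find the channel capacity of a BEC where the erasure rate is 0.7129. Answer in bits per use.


C = 1 - epsilon = 1 - 0.7129 = 0.2871

0.2871 bits


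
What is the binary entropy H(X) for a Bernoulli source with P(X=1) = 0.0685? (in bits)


H = -p*log2(p) - (1-p)*log2(1-p). -0.0685*log2(0.0685) = 0.264941; -0.9315*log2(0.9315) = 0.095360. H = 0.264941 + 0.095360 = 0.3603

0.3603 bits


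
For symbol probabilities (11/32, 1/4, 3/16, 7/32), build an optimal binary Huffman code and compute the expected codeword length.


Huffman construction (repeatedly merge the two least-probable nodes; each merge adds 1 bit to every symbol beneath it): 3/16 + 7/32 = 13/32; 1/4 + 11/32 = 19/32; 13/32 + 19/32 = 1. Resulting codeword lengths (in the order the probabilities were given): (2, 2, 2, 2). L_avg = sum(p_i * l_i) = 11/32*2 + 1/4*2 + 3/16*2 + 7/32*2 = 2

2.0 bits


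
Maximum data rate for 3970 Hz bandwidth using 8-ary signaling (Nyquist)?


Rate = 2 * B * log2(M) = 2 * 3970 * 3.0 = 23820.0

23820.0 bps


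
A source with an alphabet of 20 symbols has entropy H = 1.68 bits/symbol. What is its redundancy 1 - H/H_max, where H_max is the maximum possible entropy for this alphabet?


H_max = log2(K) = log2(20) = 4.3219 bits/symbol. Redundancy = 1 - H/H_max = 1 - 1.68/4.3219 = 1 - 0.3887 = 0.6113

0.6113


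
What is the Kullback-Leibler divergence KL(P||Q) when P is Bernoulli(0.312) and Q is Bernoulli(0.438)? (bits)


KL = p*log2(p/q) + (1-p)*log2((1-p)/(1-q)) = 0.312*log2(0.312/0.438) + 0.688*log2(0.688/0.562) = 0.0481

0.0481 bits


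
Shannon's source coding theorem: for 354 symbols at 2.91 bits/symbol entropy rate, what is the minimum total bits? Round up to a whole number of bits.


Minimum bits >= n * H = 354 * 2.91 = 1030.14, rounded up to a whole number of bits = 1031

1031 bits


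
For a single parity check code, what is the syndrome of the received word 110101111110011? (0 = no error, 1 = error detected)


Syndrome = XOR of all bits = 1 XOR 1 XOR 0 XOR 1 XOR 0 XOR 1 XOR 1 XOR 1 XOR 1 XOR 1 XOR 1 XOR 0 XOR 0 XOR 1 XOR 1 = 1

1


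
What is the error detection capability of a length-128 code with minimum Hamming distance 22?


Detection capability = d_min - 1 = 22 - 1 = 21

21 errors


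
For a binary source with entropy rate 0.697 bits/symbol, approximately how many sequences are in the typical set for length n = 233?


log2|A_typical| = nH = 233 * 0.697 = 162.401, so |A_typical| ~ 2^162.401 = 7.719e+48

7.719e+48


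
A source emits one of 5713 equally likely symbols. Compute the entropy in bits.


H = log2(n) = log2(5713) = 12.48

12.48 bits


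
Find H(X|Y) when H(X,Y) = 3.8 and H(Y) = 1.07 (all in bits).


H(X|Y) = H(X,Y) - H(Y) = 3.8 - 1.07 = 2.73

2.73 bits


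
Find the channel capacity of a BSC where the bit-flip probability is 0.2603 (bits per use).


H(p) = -p*log2(p) - (1-p)*log2(1-p) = -0.2603*log2(0.2603) - 0.7397*log2(0.7397) = 0.505438 + 0.321760 = 0.8272. C = 1 - H(p) = 1 - 0.8272 = 0.1728

0.1728 bits


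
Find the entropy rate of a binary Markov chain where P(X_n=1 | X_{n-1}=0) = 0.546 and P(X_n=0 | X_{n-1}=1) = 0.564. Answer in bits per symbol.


Stationary distribution: pi_0 = p10/(p01+p10) = 0.5081, pi_1 = 0.4919. Entropy rate H' = pi_0*H(p01) + pi_1*H(p10) = 0.5081*0.9939 + 0.4919*0.9881 = 0.9911

0.9911 bits/symbol


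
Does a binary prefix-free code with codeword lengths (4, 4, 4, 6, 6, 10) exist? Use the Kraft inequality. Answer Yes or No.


Kraft sum = sum(2^(-l_i)) = 0.2197, need <= 1. Result: satisfied (a binary prefix-free code with these lengths exists)

Yes


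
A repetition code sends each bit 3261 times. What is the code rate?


Rate = k/n = 1/3261

1/3261


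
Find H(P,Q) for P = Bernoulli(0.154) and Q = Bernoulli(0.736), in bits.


H(P,Q) = -p*log2(q) - (1-p)*log2(1-q). -0.154*log2(0.736) = 0.068102; -0.846*log2(0.264) = 1.625496. H(P,Q) = 0.068102 + 1.625496 = 1.6936

1.6936 bits


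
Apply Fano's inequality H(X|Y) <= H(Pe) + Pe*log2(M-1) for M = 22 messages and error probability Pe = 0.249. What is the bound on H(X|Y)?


H(Pe) = -Pe*log2(Pe) - (1-Pe)*log2(1-Pe) = -0.249*log2(0.249) - 0.751*log2(0.751) = 0.499440 + 0.310250 = 0.8097. Pe*log2(M-1) = 0.249*log2(21) = 1.093687. Bound = H(Pe) + Pe*log2(M-1) = 0.499440 + 0.310250 + 1.093687 = 1.9034

1.9034 bits


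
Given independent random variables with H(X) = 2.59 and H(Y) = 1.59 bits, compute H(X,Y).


For independent variables, H(X,Y) = H(X) + H(Y) = 2.59 + 1.59 = 4.18

4.18 bits


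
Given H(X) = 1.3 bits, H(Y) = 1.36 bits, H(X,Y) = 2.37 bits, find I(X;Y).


I(X;Y) = H(X) + H(Y) - H(X,Y) = 1.3 + 1.36 - 2.37 = 0.29

0.29 bits


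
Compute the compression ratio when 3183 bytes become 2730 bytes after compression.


Ratio = original / compressed = 3183 / 2730 = 1.1659

1.1659


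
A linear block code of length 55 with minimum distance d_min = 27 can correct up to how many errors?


Correction capability = floor((d-1)/2) = floor((27-1)/2) = 13

13 errors


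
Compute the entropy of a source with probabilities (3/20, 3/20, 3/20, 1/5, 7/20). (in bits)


H = -sum(p_i * log2(p_i)). Terms: -(3/20)*log2(3/20) = 0.410545; -(3/20)*log2(3/20) = 0.410545; -(3/20)*log2(3/20) = 0.410545; -(1/5)*log2(1/5) = 0.464386; -(7/20)*log2(7/20) = 0.530101. H = 0.410545 + 0.410545 + 0.410545 + 0.464386 + 0.530101 = 2.2261

2.2261 bits


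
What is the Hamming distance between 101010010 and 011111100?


Count differing positions: ^ ^ . ^ . ^ ^ ^ . = 6 differences

6


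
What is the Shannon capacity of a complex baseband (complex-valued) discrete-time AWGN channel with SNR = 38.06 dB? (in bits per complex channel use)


SNR_linear = 10^(38.06/10) = 6397.3484; C = log2(1 + SNR_linear) = log2(1 + 6397.3484) = 12.6435

12.6435 bits/channel use


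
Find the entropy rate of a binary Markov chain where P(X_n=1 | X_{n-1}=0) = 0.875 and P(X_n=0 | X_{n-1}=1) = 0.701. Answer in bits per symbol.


Stationary distribution: pi_0 = p10/(p01+p10) = 0.4448, pi_1 = 0.5552. Entropy rate H' = pi_0*H(p01) + pi_1*H(p10) = 0.4448*0.5436 + 0.5552*0.8801 = 0.7304

0.7304 bits/symbol


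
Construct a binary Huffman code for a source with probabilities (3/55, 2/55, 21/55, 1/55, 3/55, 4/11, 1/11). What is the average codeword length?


Huffman construction (repeatedly merge the two least-probable nodes; each merge adds 1 bit to every symbol beneath it): 1/55 + 2/55 = 3/55; 3/55 + 3/55 = 6/55; 3/55 + 1/11 = 8/55; 6/55 + 8/55 = 14/55; 14/55 + 4/11 = 34/55; 21/55 + 34/55 = 1. Resulting codeword lengths (in the order the probabilities were given): (4, 5, 1, 5, 4, 2, 4). L_avg = sum(p_i * l_i) = 3/55*4 + 2/55*5 + 21/55*1 + 1/55*5 + 3/55*4 + 4/11*2 + 1/11*4 = 24/11 = 2.1818

2.1818 bits


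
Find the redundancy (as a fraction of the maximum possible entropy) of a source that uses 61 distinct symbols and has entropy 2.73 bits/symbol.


H_max = log2(K) = log2(61) = 5.9307 bits/symbol. Redundancy = 1 - H/H_max = 1 - 2.73/5.9307 = 1 - 0.4603 = 0.5397

0.5397


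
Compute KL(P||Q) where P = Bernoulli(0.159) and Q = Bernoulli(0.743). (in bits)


KL = p*log2(p/q) + (1-p)*log2((1-p)/(1-q)) = 0.159*log2(0.159/0.743) + 0.841*log2(0.841/0.257) = 1.0847

1.0847 bits


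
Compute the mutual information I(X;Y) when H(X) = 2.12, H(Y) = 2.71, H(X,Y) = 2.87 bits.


I(X;Y) = H(X) + H(Y) - H(X,Y) = 2.12 + 2.71 - 2.87 = 1.96

1.96 bits


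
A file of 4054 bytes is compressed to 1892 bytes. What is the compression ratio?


Ratio = original / compressed = 4054 / 1892 = 2.1427

2.1427


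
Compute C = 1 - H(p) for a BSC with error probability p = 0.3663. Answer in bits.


H(p) = -p*log2(p) - (1-p)*log2(1-p) = -0.3663*log2(0.3663) - 0.6337*log2(0.6337) = 0.530733 + 0.417056 = 0.9478. C = 1 - H(p) = 1 - 0.9478 = 0.0522

0.0522 bits


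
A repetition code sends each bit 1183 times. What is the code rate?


Rate = k/n = 1/1183

1/1183


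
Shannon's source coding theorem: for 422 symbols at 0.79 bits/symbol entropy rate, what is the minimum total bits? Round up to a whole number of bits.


Minimum bits >= n * H = 422 * 0.79 = 333.38, rounded up to a whole number of bits = 334

334 bits


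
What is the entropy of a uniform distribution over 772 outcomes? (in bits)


H = log2(n) = log2(772) = 9.5925

9.5925 bits


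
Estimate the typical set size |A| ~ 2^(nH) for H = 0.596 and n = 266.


log2|A_typical| = nH = 266 * 0.596 = 158.536, so |A_typical| ~ 2^158.536 = 5.298e+47

5.298e+47


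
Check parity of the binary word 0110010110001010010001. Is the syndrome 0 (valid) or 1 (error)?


Syndrome = XOR of all bits = 0 XOR 1 XOR 1 XOR 0 XOR 0 XOR 1 XOR 0 XOR 1 XOR 1 XOR 0 XOR 0 XOR 0 XOR 1 XOR 0 XOR 1 XOR 0 XOR 0 XOR 1 XOR 0 XOR 0 XOR 0 XOR 1 = 1

1


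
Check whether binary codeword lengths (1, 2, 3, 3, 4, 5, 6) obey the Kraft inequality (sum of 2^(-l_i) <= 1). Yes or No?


Kraft sum = sum(2^(-l_i)) = 1.1094, need <= 1. Result: violated (a binary prefix-free code with these lengths cannot exist)

No


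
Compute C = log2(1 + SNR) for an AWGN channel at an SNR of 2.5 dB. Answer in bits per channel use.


SNR_linear = 10^(2.5/10) = 1.7783; C = log2(1 + SNR_linear) = log2(1 + 1.7783) = 1.4742

1.4742 bits/channel use


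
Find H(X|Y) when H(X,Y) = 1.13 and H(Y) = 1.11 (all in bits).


H(X|Y) = H(X,Y) - H(Y) = 1.13 - 1.11 = 0.02

0.02 bits


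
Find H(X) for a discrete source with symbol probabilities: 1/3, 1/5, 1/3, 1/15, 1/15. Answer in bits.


H = -sum(p_i * log2(p_i)). Terms: -(1/3)*log2(1/3) = 0.528321; -(1/5)*log2(1/5) = 0.464386; -(1/3)*log2(1/3) = 0.528321; -(1/15)*log2(1/15) = 0.260459; -(1/15)*log2(1/15) = 0.260459. H = 0.528321 + 0.464386 + 0.528321 + 0.260459 + 0.260459 = 2.0419

2.0419 bits


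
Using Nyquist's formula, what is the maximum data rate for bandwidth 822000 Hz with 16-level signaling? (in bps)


Rate = 2 * B * log2(M) = 2 * 822000 * 4.0 = 6576000.0

6576000.0 bps


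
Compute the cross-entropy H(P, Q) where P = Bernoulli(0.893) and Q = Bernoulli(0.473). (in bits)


H(P,Q) = -p*log2(q) - (1-p)*log2(1-q). -0.893*log2(0.473) = 0.964519; -0.107*log2(0.527) = 0.098881. H(P,Q) = 0.964519 + 0.098881 = 1.0634

1.0634 bits


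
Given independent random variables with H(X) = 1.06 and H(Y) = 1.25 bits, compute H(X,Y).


For independent variables, H(X,Y) = H(X) + H(Y) = 1.06 + 1.25 = 2.31

2.31 bits


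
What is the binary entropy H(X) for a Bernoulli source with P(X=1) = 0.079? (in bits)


H = -p*log2(p) - (1-p)*log2(1-p). -0.079*log2(0.079) = 0.289298; -0.921*log2(0.921) = 0.109348. H = 0.289298 + 0.109348 = 0.3986

0.3986 bits


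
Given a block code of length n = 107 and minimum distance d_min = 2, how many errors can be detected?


Detection capability = d_min - 1 = 2 - 1 = 1

1 errors


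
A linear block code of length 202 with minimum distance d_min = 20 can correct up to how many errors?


Correction capability = floor((d-1)/2) = floor((20-1)/2) = 9

9 errors


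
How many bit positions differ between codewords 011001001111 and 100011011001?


Count differing positions: ^ ^ ^ . ^ . . ^ . ^ ^ . = 7 differences

7


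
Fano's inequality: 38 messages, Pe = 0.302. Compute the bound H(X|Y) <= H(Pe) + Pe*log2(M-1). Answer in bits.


H(Pe) = -Pe*log2(Pe) - (1-Pe)*log2(1-Pe) = -0.302*log2(0.302) - 0.698*log2(0.698) = 0.521669 + 0.362053 = 0.8837. Pe*log2(M-1) = 0.302*log2(37) = 1.573255. Bound = H(Pe) + Pe*log2(M-1) = 0.521669 + 0.362053 + 1.573255 = 2.457

2.457 bits


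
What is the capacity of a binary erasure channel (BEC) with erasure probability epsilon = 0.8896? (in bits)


C = 1 - epsilon = 1 - 0.8896 = 0.1104

0.1104 bits


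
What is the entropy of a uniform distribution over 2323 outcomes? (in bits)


H = log2(n) = log2(2323) = 11.1818

11.1818 bits


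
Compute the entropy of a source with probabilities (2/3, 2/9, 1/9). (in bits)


H = -sum(p_i * log2(p_i)). Terms: -(2/3)*log2(2/3) = 0.389975; -(2/9)*log2(2/9) = 0.482206; -(1/9)*log2(1/9) = 0.352214. H = 0.389975 + 0.482206 + 0.352214 = 1.2244

1.2244 bits


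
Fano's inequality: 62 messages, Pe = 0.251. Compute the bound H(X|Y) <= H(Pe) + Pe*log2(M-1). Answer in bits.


H(Pe) = -Pe*log2(Pe) - (1-Pe)*log2(1-Pe) = -0.251*log2(0.251) - 0.749*log2(0.749) = 0.500554 + 0.312305 = 0.8129. Pe*log2(M-1) = 0.251*log2(61) = 1.488615. Bound = H(Pe) + Pe*log2(M-1) = 0.500554 + 0.312305 + 1.488615 = 2.3015

2.3015 bits


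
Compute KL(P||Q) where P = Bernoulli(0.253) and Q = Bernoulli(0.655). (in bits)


KL = p*log2(p/q) + (1-p)*log2((1-p)/(1-q)) = 0.253*log2(0.253/0.655) + 0.747*log2(0.747/0.345) = 0.4853

0.4853 bits


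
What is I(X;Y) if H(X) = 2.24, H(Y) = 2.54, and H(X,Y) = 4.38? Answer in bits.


I(X;Y) = H(X) + H(Y) - H(X,Y) = 2.24 + 2.54 - 4.38 = 0.4

0.4 bits


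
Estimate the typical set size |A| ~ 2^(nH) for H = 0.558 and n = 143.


log2|A_typical| = nH = 143 * 0.558 = 79.794, so |A_typical| ~ 2^79.794 = 1.048e+24

1.048e+24


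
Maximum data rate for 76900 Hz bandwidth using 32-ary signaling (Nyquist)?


Rate = 2 * B * log2(M) = 2 * 76900 * 5.0 = 769000.0

769000.0 bps


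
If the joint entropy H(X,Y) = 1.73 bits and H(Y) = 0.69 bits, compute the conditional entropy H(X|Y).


H(X|Y) = H(X,Y) - H(Y) = 1.73 - 0.69 = 1.04

1.04 bits


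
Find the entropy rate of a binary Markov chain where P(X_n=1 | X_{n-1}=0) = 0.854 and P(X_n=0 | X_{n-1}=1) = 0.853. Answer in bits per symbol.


Stationary distribution: pi_0 = p10/(p01+p10) = 0.4997, pi_1 = 0.5003. Entropy rate H' = pi_0*H(p01) + pi_1*H(p10) = 0.4997*0.5997 + 0.5003*0.6023 = 0.601

0.601 bits/symbol


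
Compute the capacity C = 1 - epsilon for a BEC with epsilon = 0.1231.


C = 1 - epsilon = 1 - 0.1231 = 0.8769

0.8769 bits


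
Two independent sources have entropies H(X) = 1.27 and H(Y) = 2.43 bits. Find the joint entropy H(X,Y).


For independent variables, H(X,Y) = H(X) + H(Y) = 1.27 + 2.43 = 3.7

3.7 bits


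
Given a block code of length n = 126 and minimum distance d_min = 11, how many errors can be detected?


Detection capability = d_min - 1 = 11 - 1 = 10

10 errors


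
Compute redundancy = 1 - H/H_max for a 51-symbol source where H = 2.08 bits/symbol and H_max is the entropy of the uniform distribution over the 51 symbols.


H_max = log2(K) = log2(51) = 5.6724 bits/symbol. Redundancy = 1 - H/H_max = 1 - 2.08/5.6724 = 1 - 0.3667 = 0.6333

0.6333


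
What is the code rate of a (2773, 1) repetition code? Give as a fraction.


Rate = k/n = 1/2773

1/2773


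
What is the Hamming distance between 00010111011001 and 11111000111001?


Count differing positions: ^ ^ ^ . ^ ^ ^ ^ ^ . . . . . = 8 differences

8


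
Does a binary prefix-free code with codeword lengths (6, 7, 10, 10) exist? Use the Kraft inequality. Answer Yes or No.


Kraft sum = sum(2^(-l_i)) = 0.0254, need <= 1. Result: satisfied (a binary prefix-free code with these lengths exists)

Yes


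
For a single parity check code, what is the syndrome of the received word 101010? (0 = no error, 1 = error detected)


Syndrome = XOR of all bits = 1 XOR 0 XOR 1 XOR 0 XOR 1 XOR 0 = 1

1


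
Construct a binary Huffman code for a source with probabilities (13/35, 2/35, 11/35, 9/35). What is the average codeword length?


Huffman construction (repeatedly merge the two least-probable nodes; each merge adds 1 bit to every symbol beneath it): 2/35 + 9/35 = 11/35; 11/35 + 11/35 = 22/35; 13/35 + 22/35 = 1. Resulting codeword lengths (in the order the probabilities were given): (1, 3, 2, 3). L_avg = sum(p_i * l_i) = 13/35*1 + 2/35*3 + 11/35*2 + 9/35*3 = 68/35 = 1.9429

1.9429 bits
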